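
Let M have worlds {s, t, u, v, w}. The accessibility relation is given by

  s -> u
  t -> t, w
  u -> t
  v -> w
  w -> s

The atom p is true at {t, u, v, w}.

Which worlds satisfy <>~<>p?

s: successors {u}; ~<>p there: u:F. ✗
t: successors {t, w}; ~<>p there: t:F, w:T. ✓
u: successors {t}; ~<>p there: t:F. ✗
v: successors {w}; ~<>p there: w:T. ✓
w: successors {s}; ~<>p there: s:F. ✗

{t, v}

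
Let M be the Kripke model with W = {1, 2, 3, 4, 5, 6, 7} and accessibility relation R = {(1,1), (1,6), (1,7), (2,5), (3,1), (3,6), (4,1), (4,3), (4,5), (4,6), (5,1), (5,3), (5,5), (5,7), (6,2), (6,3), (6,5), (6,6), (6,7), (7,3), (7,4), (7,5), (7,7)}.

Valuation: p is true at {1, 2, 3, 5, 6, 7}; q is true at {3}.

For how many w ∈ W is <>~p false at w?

1: successors {1, 6, 7}; ~p there: 1:F, 6:F, 7:F. ✗
2: successors {5}; ~p there: 5:F. ✗
3: successors {1, 6}; ~p there: 1:F, 6:F. ✗
4: successors {1, 3, 5, 6}; ~p there: 1:F, 3:F, 5:F, 6:F. ✗
5: successors {1, 3, 5, 7}; ~p there: 1:F, 3:F, 5:F, 7:F. ✗
6: successors {2, 3, 5, 6, 7}; ~p there: 2:F, 3:F, 5:F, 6:F, 7:F. ✗
7: successors {3, 4, 5, 7}; ~p there: 3:F, 4:T, 5:F, 7:F. ✓
Satisfying worlds: {7}.
So <>~p fails at the other 6 worlds.

6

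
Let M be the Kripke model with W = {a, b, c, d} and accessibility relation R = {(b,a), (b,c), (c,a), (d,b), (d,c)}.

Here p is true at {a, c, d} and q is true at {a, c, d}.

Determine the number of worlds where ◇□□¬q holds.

a: no successors, so ◇□□¬q fails. ✗
b: successors {a, c}; □□¬q there: a:T, c:T. ✓
c: successors {a}; □□¬q there: a:T. ✓
d: successors {b, c}; □□¬q there: b:F, c:T. ✓
Satisfying worlds: {b, c, d}.

3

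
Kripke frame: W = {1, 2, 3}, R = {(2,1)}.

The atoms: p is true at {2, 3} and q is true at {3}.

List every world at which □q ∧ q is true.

1: □q is T, q is F. ✗
2: □q is F, q is F. ✗
3: □q is T, q is T. ✓

{3}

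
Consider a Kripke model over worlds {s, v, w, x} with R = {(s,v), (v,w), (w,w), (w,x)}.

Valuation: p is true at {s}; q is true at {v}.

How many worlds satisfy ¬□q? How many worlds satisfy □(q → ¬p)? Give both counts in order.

For ¬□q:
s: □q is T. ✗
v: □q is F. ✓
w: □q is F. ✓
x: □q is T. ✗
— 2 worlds.
For □(q → ¬p):
s: successors {v}; q → ¬p there: v:T. ✓
v: successors {w}; q → ¬p there: w:T. ✓
w: successors {w, x}; q → ¬p there: w:T, x:T. ✓
x: no successors, so □(q → ¬p) holds vacuously. ✓
— 4 worlds.

2 and 4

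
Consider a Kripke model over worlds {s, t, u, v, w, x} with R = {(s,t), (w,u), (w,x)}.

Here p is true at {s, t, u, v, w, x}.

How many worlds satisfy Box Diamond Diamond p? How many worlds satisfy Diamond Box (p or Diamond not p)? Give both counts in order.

For Box Diamond Diamond p:
s: successors {t}; Diamond Diamond p there: t:F. ✗
t: no successors, so Box Diamond Diamond p holds vacuously. ✓
u: no successors, so Box Diamond Diamond p holds vacuously. ✓
v: no successors, so Box Diamond Diamond p holds vacuously. ✓
w: successors {u, x}; Diamond Diamond p there: u:F, x:F. ✗
x: no successors, so Box Diamond Diamond p holds vacuously. ✓
— 4 worlds.
For Diamond Box (p or Diamond not p):
s: successors {t}; Box (p or Diamond not p) there: t:T. ✓
t: no successors, so Diamond Box (p or Diamond not p) fails. ✗
u: no successors, so Diamond Box (p or Diamond not p) fails. ✗
v: no successors, so Diamond Box (p or Diamond not p) fails. ✗
w: successors {u, x}; Box (p or Diamond not p) there: u:T, x:T. ✓
x: no successors, so Diamond Box (p or Diamond not p) fails. ✗
— 2 worlds.

4 and 2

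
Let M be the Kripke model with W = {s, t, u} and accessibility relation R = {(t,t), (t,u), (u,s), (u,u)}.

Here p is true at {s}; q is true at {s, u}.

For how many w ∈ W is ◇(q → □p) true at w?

2

s: no successors, so ◇(q → □p) fails. ✗
t: successors {t, u}; q → □p there: t:T, u:F. ✓
u: successors {s, u}; q → □p there: s:T, u:F. ✓
Satisfying worlds: {t, u}.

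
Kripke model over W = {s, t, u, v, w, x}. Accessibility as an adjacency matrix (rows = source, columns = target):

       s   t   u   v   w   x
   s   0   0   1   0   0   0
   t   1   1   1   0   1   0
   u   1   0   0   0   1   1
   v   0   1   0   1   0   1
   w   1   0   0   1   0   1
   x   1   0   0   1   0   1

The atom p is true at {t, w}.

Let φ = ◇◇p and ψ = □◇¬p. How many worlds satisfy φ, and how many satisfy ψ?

5 and 6

For ◇◇p:
s: successors {u}; ◇p there: u:T. ✓
t: successors {s, t, u, w}; ◇p there: s:F, t:T, u:T, w:F. ✓
u: successors {s, w, x}; ◇p there: s:F, w:F, x:F. ✗
v: successors {t, v, x}; ◇p there: t:T, v:T, x:F. ✓
w: successors {s, v, x}; ◇p there: s:F, v:T, x:F. ✓
x: successors {s, v, x}; ◇p there: s:F, v:T, x:F. ✓
— 5 worlds.
For □◇¬p:
s: successors {u}; ◇¬p there: u:T. ✓
t: successors {s, t, u, w}; ◇¬p there: s:T, t:T, u:T, w:T. ✓
u: successors {s, w, x}; ◇¬p there: s:T, w:T, x:T. ✓
v: successors {t, v, x}; ◇¬p there: t:T, v:T, x:T. ✓
w: successors {s, v, x}; ◇¬p there: s:T, v:T, x:T. ✓
x: successors {s, v, x}; ◇¬p there: s:T, v:T, x:T. ✓
— 6 worlds.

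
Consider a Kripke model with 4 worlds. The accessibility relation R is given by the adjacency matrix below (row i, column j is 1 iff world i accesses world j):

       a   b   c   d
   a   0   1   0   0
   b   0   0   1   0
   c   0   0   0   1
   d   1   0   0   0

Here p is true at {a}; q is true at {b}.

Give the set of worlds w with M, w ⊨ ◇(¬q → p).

{a, d}

a: successors {b}; ¬q → p there: b:T. ✓
b: successors {c}; ¬q → p there: c:F. ✗
c: successors {d}; ¬q → p there: d:F. ✗
d: successors {a}; ¬q → p there: a:T. ✓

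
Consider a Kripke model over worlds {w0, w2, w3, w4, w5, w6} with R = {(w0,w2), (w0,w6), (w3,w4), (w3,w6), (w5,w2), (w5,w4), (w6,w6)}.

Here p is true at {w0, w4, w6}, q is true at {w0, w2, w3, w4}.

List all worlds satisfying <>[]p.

{w0, w3, w5, w6}

w0: successors {w2, w6}; []p there: w2:T, w6:T. ✓
w2: no successors, so <>[]p fails. ✗
w3: successors {w4, w6}; []p there: w4:T, w6:T. ✓
w4: no successors, so <>[]p fails. ✗
w5: successors {w2, w4}; []p there: w2:T, w4:T. ✓
w6: successors {w6}; []p there: w6:T. ✓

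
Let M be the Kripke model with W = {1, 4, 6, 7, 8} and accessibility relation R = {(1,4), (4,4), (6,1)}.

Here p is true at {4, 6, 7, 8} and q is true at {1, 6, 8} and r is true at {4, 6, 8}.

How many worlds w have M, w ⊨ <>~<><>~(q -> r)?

1: successors {4}; ~<><>~(q -> r) there: 4:T. ✓
4: successors {4}; ~<><>~(q -> r) there: 4:T. ✓
6: successors {1}; ~<><>~(q -> r) there: 1:T. ✓
7: no successors, so <>~<><>~(q -> r) fails. ✗
8: no successors, so <>~<><>~(q -> r) fails. ✗
Satisfying worlds: {1, 4, 6}.

3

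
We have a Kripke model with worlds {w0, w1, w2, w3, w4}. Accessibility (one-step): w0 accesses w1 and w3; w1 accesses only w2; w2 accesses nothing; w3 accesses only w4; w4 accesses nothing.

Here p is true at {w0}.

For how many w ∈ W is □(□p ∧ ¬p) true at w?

4

w0: successors {w1, w3}; □p ∧ ¬p there: w1:F, w3:F. ✗
w1: successors {w2}; □p ∧ ¬p there: w2:T. ✓
w2: no successors, so □(□p ∧ ¬p) holds vacuously. ✓
w3: successors {w4}; □p ∧ ¬p there: w4:T. ✓
w4: no successors, so □(□p ∧ ¬p) holds vacuously. ✓
Satisfying worlds: {w1, w2, w3, w4}.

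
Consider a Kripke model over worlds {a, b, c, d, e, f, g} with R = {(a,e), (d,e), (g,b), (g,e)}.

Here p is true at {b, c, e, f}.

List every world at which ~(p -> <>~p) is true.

{b, c, e, f}

a: p -> <>~p is T. ✗
b: p -> <>~p is F. ✓
c: p -> <>~p is F. ✓
d: p -> <>~p is T. ✗
e: p -> <>~p is F. ✓
f: p -> <>~p is F. ✓
g: p -> <>~p is T. ✗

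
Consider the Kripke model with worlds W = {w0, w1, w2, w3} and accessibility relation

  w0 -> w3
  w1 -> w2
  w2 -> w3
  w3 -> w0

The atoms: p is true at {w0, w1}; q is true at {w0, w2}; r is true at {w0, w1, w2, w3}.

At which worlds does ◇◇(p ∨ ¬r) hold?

w0: successors {w3}; ◇(p ∨ ¬r) there: w3:T. ✓
w1: successors {w2}; ◇(p ∨ ¬r) there: w2:F. ✗
w2: successors {w3}; ◇(p ∨ ¬r) there: w3:T. ✓
w3: successors {w0}; ◇(p ∨ ¬r) there: w0:F. ✗

{w0, w2}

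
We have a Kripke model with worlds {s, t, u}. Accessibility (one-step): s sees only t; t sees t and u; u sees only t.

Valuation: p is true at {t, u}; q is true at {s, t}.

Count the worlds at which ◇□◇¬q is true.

s: successors {t}; □◇¬q there: t:F. ✗
t: successors {t, u}; □◇¬q there: t:F, u:T. ✓
u: successors {t}; □◇¬q there: t:F. ✗
Satisfying worlds: {t}.

1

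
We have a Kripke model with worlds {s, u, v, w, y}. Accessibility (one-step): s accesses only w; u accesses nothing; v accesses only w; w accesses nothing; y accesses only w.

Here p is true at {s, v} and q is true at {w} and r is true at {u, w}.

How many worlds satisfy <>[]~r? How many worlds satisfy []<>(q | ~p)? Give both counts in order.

For <>[]~r:
s: successors {w}; []~r there: w:T. ✓
u: no successors, so <>[]~r fails. ✗
v: successors {w}; []~r there: w:T. ✓
w: no successors, so <>[]~r fails. ✗
y: successors {w}; []~r there: w:T. ✓
— 3 worlds.
For []<>(q | ~p):
s: successors {w}; <>(q | ~p) there: w:F. ✗
u: no successors, so []<>(q | ~p) holds vacuously. ✓
v: successors {w}; <>(q | ~p) there: w:F. ✗
w: no successors, so []<>(q | ~p) holds vacuously. ✓
y: successors {w}; <>(q | ~p) there: w:F. ✗
— 2 worlds.

3 and 2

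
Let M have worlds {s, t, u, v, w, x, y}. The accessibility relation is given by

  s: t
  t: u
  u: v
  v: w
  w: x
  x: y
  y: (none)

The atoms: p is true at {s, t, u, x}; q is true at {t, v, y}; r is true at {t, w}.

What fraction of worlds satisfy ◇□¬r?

5/7

s: successors {t}; □¬r there: t:T. ✓
t: successors {u}; □¬r there: u:T. ✓
u: successors {v}; □¬r there: v:F. ✗
v: successors {w}; □¬r there: w:T. ✓
w: successors {x}; □¬r there: x:T. ✓
x: successors {y}; □¬r there: y:T. ✓
y: no successors, so ◇□¬r fails. ✗
That's 5 of 7 worlds, so 5/7.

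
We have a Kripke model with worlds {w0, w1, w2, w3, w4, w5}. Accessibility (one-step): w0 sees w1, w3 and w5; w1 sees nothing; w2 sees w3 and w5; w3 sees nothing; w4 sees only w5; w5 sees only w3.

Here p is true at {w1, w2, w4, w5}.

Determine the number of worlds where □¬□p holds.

3

w0: successors {w1, w3, w5}; ¬□p there: w1:F, w3:F, w5:T. ✗
w1: no successors, so □¬□p holds vacuously. ✓
w2: successors {w3, w5}; ¬□p there: w3:F, w5:T. ✗
w3: no successors, so □¬□p holds vacuously. ✓
w4: successors {w5}; ¬□p there: w5:T. ✓
w5: successors {w3}; ¬□p there: w3:F. ✗
Satisfying worlds: {w1, w3, w4}.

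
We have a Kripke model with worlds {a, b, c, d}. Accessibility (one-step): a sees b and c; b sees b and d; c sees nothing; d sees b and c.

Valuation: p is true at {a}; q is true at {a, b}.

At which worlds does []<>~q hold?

a: successors {b, c}; <>~q there: b:T, c:F. ✗
b: successors {b, d}; <>~q there: b:T, d:T. ✓
c: no successors, so []<>~q holds vacuously. ✓
d: successors {b, c}; <>~q there: b:T, c:F. ✗

{b, c}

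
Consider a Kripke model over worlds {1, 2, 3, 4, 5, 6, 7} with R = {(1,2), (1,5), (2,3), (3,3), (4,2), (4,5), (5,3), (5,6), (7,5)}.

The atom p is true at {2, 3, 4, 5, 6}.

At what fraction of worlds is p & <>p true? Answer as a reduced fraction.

4/7

1: p is F, <>p is T. ✗
2: p is T, <>p is T. ✓
3: p is T, <>p is T. ✓
4: p is T, <>p is T. ✓
5: p is T, <>p is T. ✓
6: p is T, <>p is F. ✗
7: p is F, <>p is T. ✗
That's 4 of 7 worlds, so 4/7.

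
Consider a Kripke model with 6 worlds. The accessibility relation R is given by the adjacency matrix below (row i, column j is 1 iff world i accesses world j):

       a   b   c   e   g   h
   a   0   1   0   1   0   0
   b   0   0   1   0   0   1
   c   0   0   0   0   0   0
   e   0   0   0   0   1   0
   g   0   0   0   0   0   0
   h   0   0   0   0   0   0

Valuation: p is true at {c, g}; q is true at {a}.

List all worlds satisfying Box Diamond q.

{c, g, h}

a: successors {b, e}; Diamond q there: b:F, e:F. ✗
b: successors {c, h}; Diamond q there: c:F, h:F. ✗
c: no successors, so Box Diamond q holds vacuously. ✓
e: successors {g}; Diamond q there: g:F. ✗
g: no successors, so Box Diamond q holds vacuously. ✓
h: no successors, so Box Diamond q holds vacuously. ✓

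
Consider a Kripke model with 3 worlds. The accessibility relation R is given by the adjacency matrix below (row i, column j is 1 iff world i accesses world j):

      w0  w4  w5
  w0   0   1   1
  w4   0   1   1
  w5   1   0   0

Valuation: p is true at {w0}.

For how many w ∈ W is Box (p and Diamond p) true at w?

w0: successors {w4, w5}; p and Diamond p there: w4:F, w5:F. ✗
w4: successors {w4, w5}; p and Diamond p there: w4:F, w5:F. ✗
w5: successors {w0}; p and Diamond p there: w0:F. ✗
Satisfying worlds: ∅.

0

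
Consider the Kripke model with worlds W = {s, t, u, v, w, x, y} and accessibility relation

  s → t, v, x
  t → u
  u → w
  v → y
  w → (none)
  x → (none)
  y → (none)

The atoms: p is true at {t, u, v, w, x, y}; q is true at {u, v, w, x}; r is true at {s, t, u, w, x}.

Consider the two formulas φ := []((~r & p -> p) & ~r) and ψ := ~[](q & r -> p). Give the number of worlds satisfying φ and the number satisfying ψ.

4 and 0

For []((~r & p -> p) & ~r):
s: successors {t, v, x}; (~r & p -> p) & ~r there: t:F, v:T, x:F. ✗
t: successors {u}; (~r & p -> p) & ~r there: u:F. ✗
u: successors {w}; (~r & p -> p) & ~r there: w:F. ✗
v: successors {y}; (~r & p -> p) & ~r there: y:T. ✓
w: no successors, so []((~r & p -> p) & ~r) holds vacuously. ✓
x: no successors, so []((~r & p -> p) & ~r) holds vacuously. ✓
y: no successors, so []((~r & p -> p) & ~r) holds vacuously. ✓
— 4 worlds.
For ~[](q & r -> p):
s: [](q & r -> p) is T. ✗
t: [](q & r -> p) is T. ✗
u: [](q & r -> p) is T. ✗
v: [](q & r -> p) is T. ✗
w: [](q & r -> p) is T. ✗
x: [](q & r -> p) is T. ✗
y: [](q & r -> p) is T. ✗
— 0 worlds.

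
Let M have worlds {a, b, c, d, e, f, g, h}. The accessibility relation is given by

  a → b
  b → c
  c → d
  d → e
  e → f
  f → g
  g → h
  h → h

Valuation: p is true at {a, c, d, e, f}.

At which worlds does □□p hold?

{a, b, c, d}

a: successors {b}; □p there: b:T. ✓
b: successors {c}; □p there: c:T. ✓
c: successors {d}; □p there: d:T. ✓
d: successors {e}; □p there: e:T. ✓
e: successors {f}; □p there: f:F. ✗
f: successors {g}; □p there: g:F. ✗
g: successors {h}; □p there: h:F. ✗
h: successors {h}; □p there: h:F. ✗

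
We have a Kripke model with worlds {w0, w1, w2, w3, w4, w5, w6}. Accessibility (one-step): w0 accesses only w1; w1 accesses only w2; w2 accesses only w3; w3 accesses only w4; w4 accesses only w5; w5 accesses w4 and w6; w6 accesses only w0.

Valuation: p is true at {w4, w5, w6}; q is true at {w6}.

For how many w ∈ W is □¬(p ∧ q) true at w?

w0: successors {w1}; ¬(p ∧ q) there: w1:T. ✓
w1: successors {w2}; ¬(p ∧ q) there: w2:T. ✓
w2: successors {w3}; ¬(p ∧ q) there: w3:T. ✓
w3: successors {w4}; ¬(p ∧ q) there: w4:T. ✓
w4: successors {w5}; ¬(p ∧ q) there: w5:T. ✓
w5: successors {w4, w6}; ¬(p ∧ q) there: w4:T, w6:F. ✗
w6: successors {w0}; ¬(p ∧ q) there: w0:T. ✓
Satisfying worlds: {w0, w1, w2, w3, w4, w6}.

6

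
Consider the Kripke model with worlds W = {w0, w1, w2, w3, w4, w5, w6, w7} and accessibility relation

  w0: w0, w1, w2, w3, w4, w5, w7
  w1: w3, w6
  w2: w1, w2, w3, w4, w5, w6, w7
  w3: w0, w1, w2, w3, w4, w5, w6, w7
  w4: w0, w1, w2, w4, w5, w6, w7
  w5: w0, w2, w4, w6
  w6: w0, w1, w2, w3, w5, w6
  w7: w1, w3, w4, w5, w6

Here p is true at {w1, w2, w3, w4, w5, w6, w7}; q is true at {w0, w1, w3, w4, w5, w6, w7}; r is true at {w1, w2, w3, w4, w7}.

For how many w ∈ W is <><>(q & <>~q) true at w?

w0: successors {w0, w1, w2, w3, w4, w5, w7}; <>(q & <>~q) there: w0:T, w1:T, w2:T, w3:T, w4:T, w5:T, w7:T. ✓
w1: successors {w3, w6}; <>(q & <>~q) there: w3:T, w6:T. ✓
w2: successors {w1, w2, w3, w4, w5, w6, w7}; <>(q & <>~q) there: w1:T, w2:T, w3:T, w4:T, w5:T, w6:T, w7:T. ✓
w3: successors {w0, w1, w2, w3, w4, w5, w6, w7}; <>(q & <>~q) there: w0:T, w1:T, w2:T, w3:T, w4:T, w5:T, w6:T, w7:T. ✓
w4: successors {w0, w1, w2, w4, w5, w6, w7}; <>(q & <>~q) there: w0:T, w1:T, w2:T, w4:T, w5:T, w6:T, w7:T. ✓
w5: successors {w0, w2, w4, w6}; <>(q & <>~q) there: w0:T, w2:T, w4:T, w6:T. ✓
w6: successors {w0, w1, w2, w3, w5, w6}; <>(q & <>~q) there: w0:T, w1:T, w2:T, w3:T, w5:T, w6:T. ✓
w7: successors {w1, w3, w4, w5, w6}; <>(q & <>~q) there: w1:T, w3:T, w4:T, w5:T, w6:T. ✓
Satisfying worlds: {w0, w1, w2, w3, w4, w5, w6, w7}.

8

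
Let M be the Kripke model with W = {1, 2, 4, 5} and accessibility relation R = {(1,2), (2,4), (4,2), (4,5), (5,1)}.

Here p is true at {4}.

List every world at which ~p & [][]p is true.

{1}

1: ~p is T, [][]p is T. ✓
2: ~p is T, [][]p is F. ✗
4: ~p is F, [][]p is F. ✗
5: ~p is T, [][]p is F. ✗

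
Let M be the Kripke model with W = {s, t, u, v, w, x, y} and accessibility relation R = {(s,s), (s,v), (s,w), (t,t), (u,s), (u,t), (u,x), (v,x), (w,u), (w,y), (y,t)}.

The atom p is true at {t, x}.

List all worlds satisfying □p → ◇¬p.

s: □p is F, ◇¬p is T. ✓
t: □p is T, ◇¬p is F. ✗
u: □p is F, ◇¬p is T. ✓
v: □p is T, ◇¬p is F. ✗
w: □p is F, ◇¬p is T. ✓
x: □p is T, ◇¬p is F. ✗
y: □p is T, ◇¬p is F. ✗

{s, u, w}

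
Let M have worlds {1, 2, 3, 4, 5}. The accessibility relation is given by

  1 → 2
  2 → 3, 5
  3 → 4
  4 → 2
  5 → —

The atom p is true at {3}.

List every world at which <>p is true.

1: successors {2}; p there: 2:F. ✗
2: successors {3, 5}; p there: 3:T, 5:F. ✓
3: successors {4}; p there: 4:F. ✗
4: successors {2}; p there: 2:F. ✗
5: no successors, so <>p fails. ✗

{2}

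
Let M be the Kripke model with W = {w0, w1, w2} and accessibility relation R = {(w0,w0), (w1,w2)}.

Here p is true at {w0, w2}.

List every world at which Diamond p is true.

{w0, w1}

w0: successors {w0}; p there: w0:T. ✓
w1: successors {w2}; p there: w2:T. ✓
w2: no successors, so Diamond p fails. ✗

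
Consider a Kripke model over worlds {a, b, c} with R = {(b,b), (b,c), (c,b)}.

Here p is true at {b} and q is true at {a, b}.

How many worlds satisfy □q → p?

a: □q is T, p is F. ✗
b: □q is F, p is T. ✓
c: □q is T, p is F. ✗
Satisfying worlds: {b}.

1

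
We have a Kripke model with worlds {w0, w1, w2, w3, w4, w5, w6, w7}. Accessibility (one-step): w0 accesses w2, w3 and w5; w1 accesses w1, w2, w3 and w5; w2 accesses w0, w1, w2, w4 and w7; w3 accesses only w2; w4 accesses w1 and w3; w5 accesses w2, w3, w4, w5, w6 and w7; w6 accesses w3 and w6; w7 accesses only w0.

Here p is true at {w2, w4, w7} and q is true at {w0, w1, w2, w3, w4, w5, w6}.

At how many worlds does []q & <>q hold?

6

w0: []q is T, <>q is T. ✓
w1: []q is T, <>q is T. ✓
w2: []q is F, <>q is T. ✗
w3: []q is T, <>q is T. ✓
w4: []q is T, <>q is T. ✓
w5: []q is F, <>q is T. ✗
w6: []q is T, <>q is T. ✓
w7: []q is T, <>q is T. ✓
Satisfying worlds: {w0, w1, w3, w4, w6, w7}.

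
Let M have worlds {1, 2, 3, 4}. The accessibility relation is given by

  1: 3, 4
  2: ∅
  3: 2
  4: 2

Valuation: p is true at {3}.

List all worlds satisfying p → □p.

{1, 2, 4}

1: p is F, □p is F. ✓
2: p is F, □p is T. ✓
3: p is T, □p is F. ✗
4: p is F, □p is F. ✓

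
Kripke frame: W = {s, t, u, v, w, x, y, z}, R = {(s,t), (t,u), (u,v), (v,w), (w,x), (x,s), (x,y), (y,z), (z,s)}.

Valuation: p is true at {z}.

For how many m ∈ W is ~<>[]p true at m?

7

s: <>[]p is F. ✓
t: <>[]p is F. ✓
u: <>[]p is F. ✓
v: <>[]p is F. ✓
w: <>[]p is F. ✓
x: <>[]p is T. ✗
y: <>[]p is F. ✓
z: <>[]p is F. ✓
Satisfying worlds: {s, t, u, v, w, y, z}.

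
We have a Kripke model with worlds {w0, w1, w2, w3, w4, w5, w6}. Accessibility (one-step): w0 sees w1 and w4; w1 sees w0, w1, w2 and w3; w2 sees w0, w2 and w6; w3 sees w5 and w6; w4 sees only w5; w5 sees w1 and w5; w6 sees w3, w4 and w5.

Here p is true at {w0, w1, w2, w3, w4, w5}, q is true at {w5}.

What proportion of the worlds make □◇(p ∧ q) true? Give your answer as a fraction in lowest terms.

3/7

w0: successors {w1, w4}; ◇(p ∧ q) there: w1:F, w4:T. ✗
w1: successors {w0, w1, w2, w3}; ◇(p ∧ q) there: w0:F, w1:F, w2:F, w3:T. ✗
w2: successors {w0, w2, w6}; ◇(p ∧ q) there: w0:F, w2:F, w6:T. ✗
w3: successors {w5, w6}; ◇(p ∧ q) there: w5:T, w6:T. ✓
w4: successors {w5}; ◇(p ∧ q) there: w5:T. ✓
w5: successors {w1, w5}; ◇(p ∧ q) there: w1:F, w5:T. ✗
w6: successors {w3, w4, w5}; ◇(p ∧ q) there: w3:T, w4:T, w5:T. ✓
That's 3 of 7 worlds, so 3/7.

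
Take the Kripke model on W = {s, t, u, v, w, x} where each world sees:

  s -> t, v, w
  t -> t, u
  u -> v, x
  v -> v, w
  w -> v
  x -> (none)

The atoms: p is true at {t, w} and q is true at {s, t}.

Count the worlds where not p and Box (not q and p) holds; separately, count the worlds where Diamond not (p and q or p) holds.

1 and 5

For not p and Box (not q and p):
s: not p is T, Box (not q and p) is F. ✗
t: not p is F, Box (not q and p) is F. ✗
u: not p is T, Box (not q and p) is F. ✗
v: not p is T, Box (not q and p) is F. ✗
w: not p is F, Box (not q and p) is F. ✗
x: not p is T, Box (not q and p) is T. ✓
— 1 world.
For Diamond not (p and q or p):
s: successors {t, v, w}; not (p and q or p) there: t:F, v:T, w:F. ✓
t: successors {t, u}; not (p and q or p) there: t:F, u:T. ✓
u: successors {v, x}; not (p and q or p) there: v:T, x:T. ✓
v: successors {v, w}; not (p and q or p) there: v:T, w:F. ✓
w: successors {v}; not (p and q or p) there: v:T. ✓
x: no successors, so Diamond not (p and q or p) fails. ✗
— 5 worlds.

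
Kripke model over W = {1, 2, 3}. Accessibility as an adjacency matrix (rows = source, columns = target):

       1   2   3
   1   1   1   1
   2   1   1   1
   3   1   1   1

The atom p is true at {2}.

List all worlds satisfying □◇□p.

1: successors {1, 2, 3}; ◇□p there: 1:F, 2:F, 3:F. ✗
2: successors {1, 2, 3}; ◇□p there: 1:F, 2:F, 3:F. ✗
3: successors {1, 2, 3}; ◇□p there: 1:F, 2:F, 3:F. ✗

∅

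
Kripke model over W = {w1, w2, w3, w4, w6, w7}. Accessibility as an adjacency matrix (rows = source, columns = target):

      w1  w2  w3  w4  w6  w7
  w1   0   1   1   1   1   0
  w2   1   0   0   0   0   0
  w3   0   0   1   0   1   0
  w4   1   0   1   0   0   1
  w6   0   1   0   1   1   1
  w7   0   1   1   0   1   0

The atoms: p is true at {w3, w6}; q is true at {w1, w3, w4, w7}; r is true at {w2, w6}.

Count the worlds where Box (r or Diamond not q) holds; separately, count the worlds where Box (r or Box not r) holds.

For Box (r or Diamond not q):
w1: successors {w2, w3, w4, w6}; r or Diamond not q there: w2:T, w3:T, w4:F, w6:T. ✗
w2: successors {w1}; r or Diamond not q there: w1:T. ✓
w3: successors {w3, w6}; r or Diamond not q there: w3:T, w6:T. ✓
w4: successors {w1, w3, w7}; r or Diamond not q there: w1:T, w3:T, w7:T. ✓
w6: successors {w2, w4, w6, w7}; r or Diamond not q there: w2:T, w4:F, w6:T, w7:T. ✗
w7: successors {w2, w3, w6}; r or Diamond not q there: w2:T, w3:T, w6:T. ✓
— 4 worlds.
For Box (r or Box not r):
w1: successors {w2, w3, w4, w6}; r or Box not r there: w2:T, w3:F, w4:T, w6:T. ✗
w2: successors {w1}; r or Box not r there: w1:F. ✗
w3: successors {w3, w6}; r or Box not r there: w3:F, w6:T. ✗
w4: successors {w1, w3, w7}; r or Box not r there: w1:F, w3:F, w7:F. ✗
w6: successors {w2, w4, w6, w7}; r or Box not r there: w2:T, w4:T, w6:T, w7:F. ✗
w7: successors {w2, w3, w6}; r or Box not r there: w2:T, w3:F, w6:T. ✗
— 0 worlds.

4 and 0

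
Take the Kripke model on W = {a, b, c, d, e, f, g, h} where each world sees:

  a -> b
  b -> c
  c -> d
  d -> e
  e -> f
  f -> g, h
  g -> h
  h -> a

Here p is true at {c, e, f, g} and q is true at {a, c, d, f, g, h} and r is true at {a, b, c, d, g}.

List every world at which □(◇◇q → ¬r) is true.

{b, d, e, g}

a: successors {b}; ◇◇q → ¬r there: b:F. ✗
b: successors {c}; ◇◇q → ¬r there: c:T. ✓
c: successors {d}; ◇◇q → ¬r there: d:F. ✗
d: successors {e}; ◇◇q → ¬r there: e:T. ✓
e: successors {f}; ◇◇q → ¬r there: f:T. ✓
f: successors {g, h}; ◇◇q → ¬r there: g:F, h:T. ✗
g: successors {h}; ◇◇q → ¬r there: h:T. ✓
h: successors {a}; ◇◇q → ¬r there: a:F. ✗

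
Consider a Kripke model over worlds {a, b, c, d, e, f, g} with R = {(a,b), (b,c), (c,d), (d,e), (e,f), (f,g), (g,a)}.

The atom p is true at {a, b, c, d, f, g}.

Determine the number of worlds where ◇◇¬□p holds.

a: successors {b}; ◇¬□p there: b:F. ✗
b: successors {c}; ◇¬□p there: c:T. ✓
c: successors {d}; ◇¬□p there: d:F. ✗
d: successors {e}; ◇¬□p there: e:F. ✗
e: successors {f}; ◇¬□p there: f:F. ✗
f: successors {g}; ◇¬□p there: g:F. ✗
g: successors {a}; ◇¬□p there: a:F. ✗
Satisfying worlds: {b}.

1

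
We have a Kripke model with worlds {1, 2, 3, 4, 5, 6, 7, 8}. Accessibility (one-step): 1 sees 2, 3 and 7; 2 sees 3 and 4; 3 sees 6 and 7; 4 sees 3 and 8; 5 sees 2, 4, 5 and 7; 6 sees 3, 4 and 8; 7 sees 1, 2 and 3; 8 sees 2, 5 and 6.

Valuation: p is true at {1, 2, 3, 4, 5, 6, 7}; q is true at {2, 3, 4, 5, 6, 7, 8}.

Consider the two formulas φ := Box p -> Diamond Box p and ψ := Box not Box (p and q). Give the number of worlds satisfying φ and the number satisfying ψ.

8 and 1

For Box p -> Diamond Box p:
1: Box p is T, Diamond Box p is T. ✓
2: Box p is T, Diamond Box p is T. ✓
3: Box p is T, Diamond Box p is T. ✓
4: Box p is F, Diamond Box p is T. ✓
5: Box p is T, Diamond Box p is T. ✓
6: Box p is F, Diamond Box p is T. ✓
7: Box p is T, Diamond Box p is T. ✓
8: Box p is T, Diamond Box p is T. ✓
— 8 worlds.
For Box not Box (p and q):
1: successors {2, 3, 7}; not Box (p and q) there: 2:F, 3:F, 7:T. ✗
2: successors {3, 4}; not Box (p and q) there: 3:F, 4:T. ✗
3: successors {6, 7}; not Box (p and q) there: 6:T, 7:T. ✓
4: successors {3, 8}; not Box (p and q) there: 3:F, 8:F. ✗
5: successors {2, 4, 5, 7}; not Box (p and q) there: 2:F, 4:T, 5:F, 7:T. ✗
6: successors {3, 4, 8}; not Box (p and q) there: 3:F, 4:T, 8:F. ✗
7: successors {1, 2, 3}; not Box (p and q) there: 1:F, 2:F, 3:F. ✗
8: successors {2, 5, 6}; not Box (p and q) there: 2:F, 5:F, 6:T. ✗
— 1 world.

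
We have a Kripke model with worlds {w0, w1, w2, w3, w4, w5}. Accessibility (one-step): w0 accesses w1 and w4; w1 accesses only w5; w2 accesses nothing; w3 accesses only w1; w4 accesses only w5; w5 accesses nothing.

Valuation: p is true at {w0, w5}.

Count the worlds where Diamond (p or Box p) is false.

w0: successors {w1, w4}; p or Box p there: w1:T, w4:T. ✓
w1: successors {w5}; p or Box p there: w5:T. ✓
w2: no successors, so Diamond (p or Box p) fails. ✗
w3: successors {w1}; p or Box p there: w1:T. ✓
w4: successors {w5}; p or Box p there: w5:T. ✓
w5: no successors, so Diamond (p or Box p) fails. ✗
Satisfying worlds: {w0, w1, w3, w4}.
So Diamond (p or Box p) fails at the other 2 worlds.

2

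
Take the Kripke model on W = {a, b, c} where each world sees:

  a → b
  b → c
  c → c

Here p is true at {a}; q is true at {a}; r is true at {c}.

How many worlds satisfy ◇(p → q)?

3

a: successors {b}; p → q there: b:T. ✓
b: successors {c}; p → q there: c:T. ✓
c: successors {c}; p → q there: c:T. ✓
Satisfying worlds: {a, b, c}.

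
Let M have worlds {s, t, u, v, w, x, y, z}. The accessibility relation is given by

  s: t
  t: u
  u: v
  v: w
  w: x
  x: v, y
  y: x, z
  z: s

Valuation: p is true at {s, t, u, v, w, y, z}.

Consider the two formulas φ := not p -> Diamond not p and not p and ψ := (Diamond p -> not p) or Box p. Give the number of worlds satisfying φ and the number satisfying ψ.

7 and 7

For not p -> Diamond not p and not p:
s: not p is F, Diamond not p and not p is F. ✓
t: not p is F, Diamond not p and not p is F. ✓
u: not p is F, Diamond not p and not p is F. ✓
v: not p is F, Diamond not p and not p is F. ✓
w: not p is F, Diamond not p and not p is F. ✓
x: not p is T, Diamond not p and not p is F. ✗
y: not p is F, Diamond not p and not p is F. ✓
z: not p is F, Diamond not p and not p is F. ✓
— 7 worlds.
For (Diamond p -> not p) or Box p:
s: Diamond p -> not p is F, Box p is T. ✓
t: Diamond p -> not p is F, Box p is T. ✓
u: Diamond p -> not p is F, Box p is T. ✓
v: Diamond p -> not p is F, Box p is T. ✓
w: Diamond p -> not p is T, Box p is F. ✓
x: Diamond p -> not p is T, Box p is T. ✓
y: Diamond p -> not p is F, Box p is F. ✗
z: Diamond p -> not p is F, Box p is T. ✓
— 7 worlds.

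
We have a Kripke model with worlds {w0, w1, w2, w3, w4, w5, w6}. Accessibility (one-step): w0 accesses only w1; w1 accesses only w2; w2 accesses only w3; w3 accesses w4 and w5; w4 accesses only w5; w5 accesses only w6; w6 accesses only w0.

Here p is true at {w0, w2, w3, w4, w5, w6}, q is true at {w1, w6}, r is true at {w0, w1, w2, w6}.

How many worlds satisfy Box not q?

5

w0: successors {w1}; not q there: w1:F. ✗
w1: successors {w2}; not q there: w2:T. ✓
w2: successors {w3}; not q there: w3:T. ✓
w3: successors {w4, w5}; not q there: w4:T, w5:T. ✓
w4: successors {w5}; not q there: w5:T. ✓
w5: successors {w6}; not q there: w6:F. ✗
w6: successors {w0}; not q there: w0:T. ✓
Satisfying worlds: {w1, w2, w3, w4, w6}.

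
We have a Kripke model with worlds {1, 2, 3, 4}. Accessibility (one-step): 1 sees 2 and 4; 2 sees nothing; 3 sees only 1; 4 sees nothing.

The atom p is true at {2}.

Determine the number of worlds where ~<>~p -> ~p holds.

3

1: ~<>~p is F, ~p is T. ✓
2: ~<>~p is T, ~p is F. ✗
3: ~<>~p is F, ~p is T. ✓
4: ~<>~p is T, ~p is T. ✓
Satisfying worlds: {1, 3, 4}.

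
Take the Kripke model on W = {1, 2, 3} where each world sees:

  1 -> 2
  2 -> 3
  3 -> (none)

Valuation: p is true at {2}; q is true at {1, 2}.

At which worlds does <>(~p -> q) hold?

1: successors {2}; ~p -> q there: 2:T. ✓
2: successors {3}; ~p -> q there: 3:F. ✗
3: no successors, so <>(~p -> q) fails. ✗

{1}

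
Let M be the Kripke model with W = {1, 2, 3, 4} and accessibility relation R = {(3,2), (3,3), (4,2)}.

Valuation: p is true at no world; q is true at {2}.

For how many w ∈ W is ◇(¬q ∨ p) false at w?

3

1: no successors, so ◇(¬q ∨ p) fails. ✗
2: no successors, so ◇(¬q ∨ p) fails. ✗
3: successors {2, 3}; ¬q ∨ p there: 2:F, 3:T. ✓
4: successors {2}; ¬q ∨ p there: 2:F. ✗
Satisfying worlds: {3}.
So ◇(¬q ∨ p) fails at the other 3 worlds.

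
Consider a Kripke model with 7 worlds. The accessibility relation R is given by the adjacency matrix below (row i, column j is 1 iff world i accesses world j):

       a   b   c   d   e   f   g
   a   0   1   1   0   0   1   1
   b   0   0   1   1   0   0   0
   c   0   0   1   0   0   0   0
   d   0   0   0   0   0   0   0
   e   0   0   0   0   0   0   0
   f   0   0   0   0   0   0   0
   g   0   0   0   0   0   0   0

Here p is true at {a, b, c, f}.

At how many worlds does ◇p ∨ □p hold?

a: ◇p is T, □p is F. ✓
b: ◇p is T, □p is F. ✓
c: ◇p is T, □p is T. ✓
d: ◇p is F, □p is T. ✓
e: ◇p is F, □p is T. ✓
f: ◇p is F, □p is T. ✓
g: ◇p is F, □p is T. ✓
Satisfying worlds: {a, b, c, d, e, f, g}.

7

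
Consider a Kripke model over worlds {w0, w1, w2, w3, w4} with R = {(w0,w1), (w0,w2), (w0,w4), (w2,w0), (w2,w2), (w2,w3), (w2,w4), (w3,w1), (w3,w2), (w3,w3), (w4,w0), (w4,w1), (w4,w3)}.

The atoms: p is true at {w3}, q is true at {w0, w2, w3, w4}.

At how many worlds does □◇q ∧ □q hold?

2

w0: □◇q is F, □q is F. ✗
w1: □◇q is T, □q is T. ✓
w2: □◇q is T, □q is T. ✓
w3: □◇q is F, □q is F. ✗
w4: □◇q is F, □q is F. ✗
Satisfying worlds: {w1, w2}.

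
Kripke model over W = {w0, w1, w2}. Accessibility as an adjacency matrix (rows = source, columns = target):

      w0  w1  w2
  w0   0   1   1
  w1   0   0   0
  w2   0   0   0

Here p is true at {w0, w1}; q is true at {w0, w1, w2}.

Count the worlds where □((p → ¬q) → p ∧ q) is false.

w0: successors {w1, w2}; (p → ¬q) → p ∧ q there: w1:T, w2:F. ✗
w1: no successors, so □((p → ¬q) → p ∧ q) holds vacuously. ✓
w2: no successors, so □((p → ¬q) → p ∧ q) holds vacuously. ✓
Satisfying worlds: {w1, w2}.
So □((p → ¬q) → p ∧ q) fails at the other 1 world.

1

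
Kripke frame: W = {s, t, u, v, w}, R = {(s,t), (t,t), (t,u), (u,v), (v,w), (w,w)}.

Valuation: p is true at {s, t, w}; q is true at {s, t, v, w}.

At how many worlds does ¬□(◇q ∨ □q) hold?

s: □(◇q ∨ □q) is T. ✗
t: □(◇q ∨ □q) is T. ✗
u: □(◇q ∨ □q) is T. ✗
v: □(◇q ∨ □q) is T. ✗
w: □(◇q ∨ □q) is T. ✗
Satisfying worlds: ∅.

0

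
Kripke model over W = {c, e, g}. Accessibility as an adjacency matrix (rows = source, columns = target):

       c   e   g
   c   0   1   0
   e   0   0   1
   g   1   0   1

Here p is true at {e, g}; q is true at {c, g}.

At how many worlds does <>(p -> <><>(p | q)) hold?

3

c: successors {e}; p -> <><>(p | q) there: e:T. ✓
e: successors {g}; p -> <><>(p | q) there: g:T. ✓
g: successors {c, g}; p -> <><>(p | q) there: c:T, g:T. ✓
Satisfying worlds: {c, e, g}.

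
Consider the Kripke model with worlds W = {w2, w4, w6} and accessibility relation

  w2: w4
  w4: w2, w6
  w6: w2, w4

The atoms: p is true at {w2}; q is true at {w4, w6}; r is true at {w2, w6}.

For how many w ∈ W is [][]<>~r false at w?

2

w2: successors {w4}; []<>~r there: w4:T. ✓
w4: successors {w2, w6}; []<>~r there: w2:F, w6:F. ✗
w6: successors {w2, w4}; []<>~r there: w2:F, w4:T. ✗
Satisfying worlds: {w2}.
So [][]<>~r fails at the other 2 worlds.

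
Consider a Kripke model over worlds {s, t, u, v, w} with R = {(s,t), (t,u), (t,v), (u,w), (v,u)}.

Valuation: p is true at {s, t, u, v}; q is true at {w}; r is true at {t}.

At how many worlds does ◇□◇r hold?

1

s: successors {t}; □◇r there: t:F. ✗
t: successors {u, v}; □◇r there: u:F, v:F. ✗
u: successors {w}; □◇r there: w:T. ✓
v: successors {u}; □◇r there: u:F. ✗
w: no successors, so ◇□◇r fails. ✗
Satisfying worlds: {u}.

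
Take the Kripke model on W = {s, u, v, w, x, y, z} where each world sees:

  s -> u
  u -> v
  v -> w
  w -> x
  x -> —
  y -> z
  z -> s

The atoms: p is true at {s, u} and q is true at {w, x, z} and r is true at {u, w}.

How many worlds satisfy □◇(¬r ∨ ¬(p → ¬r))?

s: successors {u}; ◇(¬r ∨ ¬(p → ¬r)) there: u:T. ✓
u: successors {v}; ◇(¬r ∨ ¬(p → ¬r)) there: v:F. ✗
v: successors {w}; ◇(¬r ∨ ¬(p → ¬r)) there: w:T. ✓
w: successors {x}; ◇(¬r ∨ ¬(p → ¬r)) there: x:F. ✗
x: no successors, so □◇(¬r ∨ ¬(p → ¬r)) holds vacuously. ✓
y: successors {z}; ◇(¬r ∨ ¬(p → ¬r)) there: z:T. ✓
z: successors {s}; ◇(¬r ∨ ¬(p → ¬r)) there: s:T. ✓
Satisfying worlds: {s, v, x, y, z}.

5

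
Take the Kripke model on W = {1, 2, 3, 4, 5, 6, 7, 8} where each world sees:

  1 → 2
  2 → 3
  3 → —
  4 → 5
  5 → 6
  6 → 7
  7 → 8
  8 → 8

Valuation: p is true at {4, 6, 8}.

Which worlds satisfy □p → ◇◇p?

1: □p is F, ◇◇p is F. ✓
2: □p is F, ◇◇p is F. ✓
3: □p is T, ◇◇p is F. ✗
4: □p is F, ◇◇p is T. ✓
5: □p is T, ◇◇p is F. ✗
6: □p is F, ◇◇p is T. ✓
7: □p is T, ◇◇p is T. ✓
8: □p is T, ◇◇p is T. ✓

{1, 2, 4, 6, 7, 8}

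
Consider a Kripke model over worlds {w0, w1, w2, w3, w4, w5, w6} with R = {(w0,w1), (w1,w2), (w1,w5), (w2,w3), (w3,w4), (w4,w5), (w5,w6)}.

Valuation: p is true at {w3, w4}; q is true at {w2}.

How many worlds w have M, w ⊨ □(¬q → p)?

3

w0: successors {w1}; ¬q → p there: w1:F. ✗
w1: successors {w2, w5}; ¬q → p there: w2:T, w5:F. ✗
w2: successors {w3}; ¬q → p there: w3:T. ✓
w3: successors {w4}; ¬q → p there: w4:T. ✓
w4: successors {w5}; ¬q → p there: w5:F. ✗
w5: successors {w6}; ¬q → p there: w6:F. ✗
w6: no successors, so □(¬q → p) holds vacuously. ✓
Satisfying worlds: {w2, w3, w6}.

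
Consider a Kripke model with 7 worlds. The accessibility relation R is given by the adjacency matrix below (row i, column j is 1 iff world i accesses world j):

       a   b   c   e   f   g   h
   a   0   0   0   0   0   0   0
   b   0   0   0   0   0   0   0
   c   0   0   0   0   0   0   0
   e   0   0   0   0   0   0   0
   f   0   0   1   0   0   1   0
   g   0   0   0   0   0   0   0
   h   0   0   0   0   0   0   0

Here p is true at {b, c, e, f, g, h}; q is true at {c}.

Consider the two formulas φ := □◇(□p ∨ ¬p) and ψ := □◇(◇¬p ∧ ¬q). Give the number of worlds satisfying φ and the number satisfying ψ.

6 and 6

For □◇(□p ∨ ¬p):
a: no successors, so □◇(□p ∨ ¬p) holds vacuously. ✓
b: no successors, so □◇(□p ∨ ¬p) holds vacuously. ✓
c: no successors, so □◇(□p ∨ ¬p) holds vacuously. ✓
e: no successors, so □◇(□p ∨ ¬p) holds vacuously. ✓
f: successors {c, g}; ◇(□p ∨ ¬p) there: c:F, g:F. ✗
g: no successors, so □◇(□p ∨ ¬p) holds vacuously. ✓
h: no successors, so □◇(□p ∨ ¬p) holds vacuously. ✓
— 6 worlds.
For □◇(◇¬p ∧ ¬q):
a: no successors, so □◇(◇¬p ∧ ¬q) holds vacuously. ✓
b: no successors, so □◇(◇¬p ∧ ¬q) holds vacuously. ✓
c: no successors, so □◇(◇¬p ∧ ¬q) holds vacuously. ✓
e: no successors, so □◇(◇¬p ∧ ¬q) holds vacuously. ✓
f: successors {c, g}; ◇(◇¬p ∧ ¬q) there: c:F, g:F. ✗
g: no successors, so □◇(◇¬p ∧ ¬q) holds vacuously. ✓
h: no successors, so □◇(◇¬p ∧ ¬q) holds vacuously. ✓
— 6 worlds.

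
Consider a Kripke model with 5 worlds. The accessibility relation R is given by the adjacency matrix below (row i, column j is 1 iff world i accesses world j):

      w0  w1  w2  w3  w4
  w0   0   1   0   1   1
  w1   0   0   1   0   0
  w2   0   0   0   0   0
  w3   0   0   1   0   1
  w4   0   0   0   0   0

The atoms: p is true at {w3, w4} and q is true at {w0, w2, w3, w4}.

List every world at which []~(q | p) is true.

w0: successors {w1, w3, w4}; ~(q | p) there: w1:T, w3:F, w4:F. ✗
w1: successors {w2}; ~(q | p) there: w2:F. ✗
w2: no successors, so []~(q | p) holds vacuously. ✓
w3: successors {w2, w4}; ~(q | p) there: w2:F, w4:F. ✗
w4: no successors, so []~(q | p) holds vacuously. ✓

{w2, w4}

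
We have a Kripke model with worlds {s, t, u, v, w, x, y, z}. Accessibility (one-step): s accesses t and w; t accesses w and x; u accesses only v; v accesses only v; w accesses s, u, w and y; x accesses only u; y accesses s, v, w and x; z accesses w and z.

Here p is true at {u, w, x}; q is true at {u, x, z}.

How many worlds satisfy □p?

s: successors {t, w}; p there: t:F, w:T. ✗
t: successors {w, x}; p there: w:T, x:T. ✓
u: successors {v}; p there: v:F. ✗
v: successors {v}; p there: v:F. ✗
w: successors {s, u, w, y}; p there: s:F, u:T, w:T, y:F. ✗
x: successors {u}; p there: u:T. ✓
y: successors {s, v, w, x}; p there: s:F, v:F, w:T, x:T. ✗
z: successors {w, z}; p there: w:T, z:F. ✗
Satisfying worlds: {t, x}.

2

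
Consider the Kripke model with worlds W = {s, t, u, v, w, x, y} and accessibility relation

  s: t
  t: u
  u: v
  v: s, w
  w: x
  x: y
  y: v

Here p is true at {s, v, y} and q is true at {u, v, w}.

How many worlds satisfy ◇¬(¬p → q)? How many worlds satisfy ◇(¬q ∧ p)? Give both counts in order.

2 and 2

For ◇¬(¬p → q):
s: successors {t}; ¬(¬p → q) there: t:T. ✓
t: successors {u}; ¬(¬p → q) there: u:F. ✗
u: successors {v}; ¬(¬p → q) there: v:F. ✗
v: successors {s, w}; ¬(¬p → q) there: s:F, w:F. ✗
w: successors {x}; ¬(¬p → q) there: x:T. ✓
x: successors {y}; ¬(¬p → q) there: y:F. ✗
y: successors {v}; ¬(¬p → q) there: v:F. ✗
— 2 worlds.
For ◇(¬q ∧ p):
s: successors {t}; ¬q ∧ p there: t:F. ✗
t: successors {u}; ¬q ∧ p there: u:F. ✗
u: successors {v}; ¬q ∧ p there: v:F. ✗
v: successors {s, w}; ¬q ∧ p there: s:T, w:F. ✓
w: successors {x}; ¬q ∧ p there: x:F. ✗
x: successors {y}; ¬q ∧ p there: y:T. ✓
y: successors {v}; ¬q ∧ p there: v:F. ✗
— 2 worlds.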